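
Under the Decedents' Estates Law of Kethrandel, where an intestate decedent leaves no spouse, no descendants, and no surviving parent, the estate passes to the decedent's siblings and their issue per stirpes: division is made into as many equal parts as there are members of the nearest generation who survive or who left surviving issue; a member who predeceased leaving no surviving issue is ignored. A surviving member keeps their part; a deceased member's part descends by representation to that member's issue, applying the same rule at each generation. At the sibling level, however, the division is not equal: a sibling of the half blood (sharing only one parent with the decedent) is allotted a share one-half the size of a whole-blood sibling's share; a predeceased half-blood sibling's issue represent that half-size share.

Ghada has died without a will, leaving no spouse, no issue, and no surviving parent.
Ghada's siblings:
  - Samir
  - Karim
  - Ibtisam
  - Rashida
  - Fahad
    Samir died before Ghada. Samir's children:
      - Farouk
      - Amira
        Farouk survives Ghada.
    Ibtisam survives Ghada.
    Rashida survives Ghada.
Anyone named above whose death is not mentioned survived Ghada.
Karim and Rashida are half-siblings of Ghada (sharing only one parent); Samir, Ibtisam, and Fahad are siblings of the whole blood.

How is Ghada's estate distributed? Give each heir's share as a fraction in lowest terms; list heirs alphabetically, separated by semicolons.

No spouse, descendants, or parent survives, so the estate passes to Ghada's siblings per stirpes.
Half-blood siblings count for one-half the weight of whole-blood siblings at the initial division.
Dividing 1 in proportion to weights (total weight 4): Samir (weight 1) → 1/4; Karim (weight 1/2) → 1/8; Ibtisam (weight 1) → 1/4; Rashida (weight 1/2) → 1/8; Fahad (weight 1) → 1/4.
Samir predeceased; the 1/4 allotted to Samir's branch passes to Samir's issue by representation.
The 1/4 is divided into 2 equal shares of 1/8 among Farouk, Amira.
Farouk is living and takes 1/8.
Amira is living and takes 1/8.
Karim is living and takes 1/8.
Ibtisam is living and takes 1/4.
Rashida is living and takes 1/8.
Fahad is living and takes 1/4.

Amira 1/8; Fahad 1/4; Farouk 1/8; Ibtisam 1/4; Karim 1/8; Rashida 1/8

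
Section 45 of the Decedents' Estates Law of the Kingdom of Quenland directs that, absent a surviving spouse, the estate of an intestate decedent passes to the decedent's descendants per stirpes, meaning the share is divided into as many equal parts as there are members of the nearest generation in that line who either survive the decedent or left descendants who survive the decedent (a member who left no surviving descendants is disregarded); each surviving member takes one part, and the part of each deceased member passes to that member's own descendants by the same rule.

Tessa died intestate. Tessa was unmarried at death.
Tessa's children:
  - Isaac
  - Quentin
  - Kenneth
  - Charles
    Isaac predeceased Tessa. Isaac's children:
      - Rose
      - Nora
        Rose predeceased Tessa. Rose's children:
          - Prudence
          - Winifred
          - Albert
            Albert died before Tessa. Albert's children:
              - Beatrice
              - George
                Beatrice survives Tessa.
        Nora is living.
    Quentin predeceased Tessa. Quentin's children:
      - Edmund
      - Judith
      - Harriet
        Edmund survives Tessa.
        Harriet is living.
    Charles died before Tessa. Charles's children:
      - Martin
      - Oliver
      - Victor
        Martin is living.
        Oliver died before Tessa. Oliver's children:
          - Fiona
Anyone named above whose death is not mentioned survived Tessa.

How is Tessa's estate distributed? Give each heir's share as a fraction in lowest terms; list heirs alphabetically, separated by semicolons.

Beatrice 1/48; Edmund 1/12; Fiona 1/12; George 1/48; Harriet 1/12; Judith 1/12; Kenneth 1/4; Martin 1/12; Nora 1/8; Prudence 1/24; Victor 1/12; Winifred 1/24

There is no surviving spouse, so the entire estate passes to Tessa's descendants per stirpes.
The estate is divided into 4 equal shares of 1/4 among Isaac, Quentin, Kenneth, Charles.
Isaac predeceased; the 1/4 allotted to Isaac's branch passes to Isaac's issue by representation.
The 1/4 is divided into 2 equal shares of 1/8 among Rose, Nora.
Rose predeceased; the 1/8 allotted to Rose's branch passes to Rose's issue by representation.
The 1/8 is divided into 3 equal shares of 1/24 among Prudence, Winifred, Albert.
Prudence is living and takes 1/24.
Winifred is living and takes 1/24.
Albert predeceased; the 1/24 allotted to Albert's branch passes to Albert's issue by representation.
The 1/24 is divided into 2 equal shares of 1/48 among Beatrice, George.
Beatrice is living and takes 1/48.
George is living and takes 1/48.
Nora is living and takes 1/8.
Quentin predeceased; the 1/4 allotted to Quentin's branch passes to Quentin's issue by representation.
The 1/4 is divided into 3 equal shares of 1/12 among Edmund, Judith, Harriet.
Edmund is living and takes 1/12.
Judith is living and takes 1/12.
Harriet is living and takes 1/12.
Kenneth is living and takes 1/4.
Charles predeceased; the 1/4 allotted to Charles's branch passes to Charles's issue by representation.
The 1/4 is divided into 3 equal shares of 1/12 among Martin, Oliver, Victor.
Martin is living and takes 1/12.
Oliver predeceased; the 1/12 allotted to Oliver's branch passes to Oliver's issue by representation.
Fiona is the sole taker at this level and receives the full 1/12.
Victor is living and takes 1/12.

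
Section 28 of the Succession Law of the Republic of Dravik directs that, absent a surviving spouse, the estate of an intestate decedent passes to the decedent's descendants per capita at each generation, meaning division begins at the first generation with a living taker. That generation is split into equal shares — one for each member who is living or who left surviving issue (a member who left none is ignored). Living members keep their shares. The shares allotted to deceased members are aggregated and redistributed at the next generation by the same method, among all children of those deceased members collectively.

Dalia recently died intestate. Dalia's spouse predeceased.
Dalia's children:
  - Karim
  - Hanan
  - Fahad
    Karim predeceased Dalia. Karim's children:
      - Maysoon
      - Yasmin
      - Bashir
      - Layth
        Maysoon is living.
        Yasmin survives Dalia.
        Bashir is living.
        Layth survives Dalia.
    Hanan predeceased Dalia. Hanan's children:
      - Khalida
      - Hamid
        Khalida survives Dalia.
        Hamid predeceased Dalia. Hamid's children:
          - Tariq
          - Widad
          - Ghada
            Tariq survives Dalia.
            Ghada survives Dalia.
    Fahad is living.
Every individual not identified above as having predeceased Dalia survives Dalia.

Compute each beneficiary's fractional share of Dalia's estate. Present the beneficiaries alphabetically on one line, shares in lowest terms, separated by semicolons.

Bashir 1/9; Fahad 1/3; Ghada 1/27; Khalida 1/9; Layth 1/9; Maysoon 1/9; Tariq 1/27; Widad 1/27; Yasmin 1/9

There is no surviving spouse, so the entire estate passes to Dalia's descendants per capita at each generation.
At generation 1 (Karim, Hanan, Fahad) there are 3 shares of (1)/3 = 1/3 each.
Living: Fahad — each takes 1/3.
Deceased: Karim and Hanan. Their combined 2/3 is pooled and carried to generation 2.
At generation 2 (Maysoon, Yasmin, Bashir, Layth, Khalida, Hamid) there are 6 shares of (2/3)/6 = 1/9 each.
Living: Maysoon, Yasmin, Bashir, Layth, and Khalida — each takes 1/9.
Deceased: Hamid. That 1/9 share is carried to generation 3.
At generation 3 (Tariq, Widad, Ghada) there are 3 shares of (1/9)/3 = 1/27 each.
Living: Tariq, Widad, and Ghada — each takes 1/27.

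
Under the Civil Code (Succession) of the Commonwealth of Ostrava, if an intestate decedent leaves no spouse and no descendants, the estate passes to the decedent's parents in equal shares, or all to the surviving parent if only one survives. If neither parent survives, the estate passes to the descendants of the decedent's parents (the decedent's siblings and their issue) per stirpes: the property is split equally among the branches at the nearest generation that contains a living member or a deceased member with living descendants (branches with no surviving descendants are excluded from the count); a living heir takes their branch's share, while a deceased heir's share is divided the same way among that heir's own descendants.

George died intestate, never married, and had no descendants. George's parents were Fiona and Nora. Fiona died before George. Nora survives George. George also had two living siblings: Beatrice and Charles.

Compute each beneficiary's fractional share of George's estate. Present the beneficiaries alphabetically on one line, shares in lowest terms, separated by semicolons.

Only one parent, Nora, survives, so Nora takes the entire estate. The siblings take nothing because a surviving parent has priority.

Nora 1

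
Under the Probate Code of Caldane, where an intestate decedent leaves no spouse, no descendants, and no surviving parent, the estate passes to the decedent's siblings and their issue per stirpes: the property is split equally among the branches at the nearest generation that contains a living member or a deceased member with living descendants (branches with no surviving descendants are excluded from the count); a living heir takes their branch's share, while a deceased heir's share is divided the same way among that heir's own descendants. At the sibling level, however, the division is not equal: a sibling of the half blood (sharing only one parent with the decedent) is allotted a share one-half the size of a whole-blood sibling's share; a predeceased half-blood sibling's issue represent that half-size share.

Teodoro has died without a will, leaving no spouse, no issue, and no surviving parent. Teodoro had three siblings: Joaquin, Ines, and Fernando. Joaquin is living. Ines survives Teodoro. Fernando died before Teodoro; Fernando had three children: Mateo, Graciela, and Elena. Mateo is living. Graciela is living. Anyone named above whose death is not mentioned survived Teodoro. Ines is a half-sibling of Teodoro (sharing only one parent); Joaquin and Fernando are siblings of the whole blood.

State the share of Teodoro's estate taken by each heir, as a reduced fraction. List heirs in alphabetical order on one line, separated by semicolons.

No spouse, descendants, or parent survives, so the estate passes to Teodoro's siblings per stirpes.
Half-blood siblings count for one-half the weight of whole-blood siblings at the initial division.
Dividing 1 in proportion to weights (total weight 5/2): Joaquin (weight 1) → 2/5; Ines (weight 1/2) → 1/5; Fernando (weight 1) → 2/5.
Joaquin is living and takes 2/5.
Ines is living and takes 1/5.
Fernando predeceased; the 2/5 allotted to Fernando's branch passes to Fernando's issue by representation.
The 2/5 is divided into 3 equal shares of 2/15 among Mateo, Graciela, Elena.
Mateo is living and takes 2/15.
Graciela is living and takes 2/15.
Elena is living and takes 2/15.

Elena 2/15; Graciela 2/15; Ines 1/5; Joaquin 2/5; Mateo 2/15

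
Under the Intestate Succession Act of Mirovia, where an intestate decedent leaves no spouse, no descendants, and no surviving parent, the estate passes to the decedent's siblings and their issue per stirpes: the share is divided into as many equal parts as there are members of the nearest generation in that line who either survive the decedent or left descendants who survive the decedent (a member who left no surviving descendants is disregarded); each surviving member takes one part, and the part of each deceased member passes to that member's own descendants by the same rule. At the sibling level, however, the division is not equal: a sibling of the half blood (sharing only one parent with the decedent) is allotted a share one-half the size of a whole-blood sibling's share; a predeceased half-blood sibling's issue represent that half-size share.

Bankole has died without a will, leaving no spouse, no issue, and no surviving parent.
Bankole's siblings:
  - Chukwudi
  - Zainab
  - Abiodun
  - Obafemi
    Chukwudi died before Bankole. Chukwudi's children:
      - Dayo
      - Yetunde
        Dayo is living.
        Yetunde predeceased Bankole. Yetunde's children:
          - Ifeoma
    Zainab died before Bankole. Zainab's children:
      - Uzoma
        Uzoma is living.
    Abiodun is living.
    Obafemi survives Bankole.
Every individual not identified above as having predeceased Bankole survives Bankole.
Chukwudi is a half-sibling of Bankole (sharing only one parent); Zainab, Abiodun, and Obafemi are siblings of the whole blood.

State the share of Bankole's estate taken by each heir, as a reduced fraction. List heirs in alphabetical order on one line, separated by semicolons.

Abiodun 2/7; Dayo 1/14; Ifeoma 1/14; Obafemi 2/7; Uzoma 2/7

No spouse, descendants, or parent survives, so the estate passes to Bankole's siblings per stirpes.
Half-blood siblings count for one-half the weight of whole-blood siblings at the initial division.
Dividing 1 in proportion to weights (total weight 7/2): Chukwudi (weight 1/2) → 1/7; Zainab (weight 1) → 2/7; Abiodun (weight 1) → 2/7; Obafemi (weight 1) → 2/7.
Chukwudi predeceased; the 1/7 allotted to Chukwudi's branch passes to Chukwudi's issue by representation.
The 1/7 is divided into 2 equal shares of 1/14 among Dayo, Yetunde.
Dayo is living and takes 1/14.
Yetunde predeceased; the 1/14 allotted to Yetunde's branch passes to Yetunde's issue by representation.
Ifeoma is the sole taker at this level and receives the full 1/14.
Zainab predeceased; the 2/7 allotted to Zainab's branch passes to Zainab's issue by representation.
Uzoma is the sole taker at this level and receives the full 2/7.
Abiodun is living and takes 2/7.
Obafemi is living and takes 2/7.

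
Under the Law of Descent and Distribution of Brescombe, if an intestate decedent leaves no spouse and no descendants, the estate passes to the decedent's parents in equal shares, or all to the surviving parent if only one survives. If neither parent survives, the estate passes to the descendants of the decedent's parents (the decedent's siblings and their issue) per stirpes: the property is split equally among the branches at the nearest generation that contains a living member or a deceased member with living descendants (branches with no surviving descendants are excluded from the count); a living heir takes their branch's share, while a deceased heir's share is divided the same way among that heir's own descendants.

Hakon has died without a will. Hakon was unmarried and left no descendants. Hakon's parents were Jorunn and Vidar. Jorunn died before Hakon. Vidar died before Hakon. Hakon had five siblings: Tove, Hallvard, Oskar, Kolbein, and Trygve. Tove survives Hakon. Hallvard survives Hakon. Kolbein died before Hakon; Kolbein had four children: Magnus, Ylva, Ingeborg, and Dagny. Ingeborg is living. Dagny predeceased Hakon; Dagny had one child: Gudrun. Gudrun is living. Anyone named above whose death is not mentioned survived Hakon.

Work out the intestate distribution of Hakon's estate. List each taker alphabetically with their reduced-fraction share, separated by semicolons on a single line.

Neither parent survives and there are no descendants, so the estate passes to Hakon's siblings and their issue per stirpes.
The estate is divided into 5 equal shares of 1/5 among Tove, Hallvard, Oskar, Kolbein, Trygve.
Tove is living and takes 1/5.
Hallvard is living and takes 1/5.
Oskar is living and takes 1/5.
Kolbein predeceased; the 1/5 allotted to Kolbein's branch passes to Kolbein's issue by representation.
The 1/5 is divided into 4 equal shares of 1/20 among Magnus, Ylva, Ingeborg, Dagny.
Magnus is living and takes 1/20.
Ylva is living and takes 1/20.
Ingeborg is living and takes 1/20.
Dagny predeceased; the 1/20 allotted to Dagny's branch passes to Dagny's issue by representation.
Gudrun is the sole taker at this level and receives the full 1/20.
Trygve is living and takes 1/5.

Gudrun 1/20; Hallvard 1/5; Ingeborg 1/20; Magnus 1/20; Oskar 1/5; Tove 1/5; Trygve 1/5; Ylva 1/20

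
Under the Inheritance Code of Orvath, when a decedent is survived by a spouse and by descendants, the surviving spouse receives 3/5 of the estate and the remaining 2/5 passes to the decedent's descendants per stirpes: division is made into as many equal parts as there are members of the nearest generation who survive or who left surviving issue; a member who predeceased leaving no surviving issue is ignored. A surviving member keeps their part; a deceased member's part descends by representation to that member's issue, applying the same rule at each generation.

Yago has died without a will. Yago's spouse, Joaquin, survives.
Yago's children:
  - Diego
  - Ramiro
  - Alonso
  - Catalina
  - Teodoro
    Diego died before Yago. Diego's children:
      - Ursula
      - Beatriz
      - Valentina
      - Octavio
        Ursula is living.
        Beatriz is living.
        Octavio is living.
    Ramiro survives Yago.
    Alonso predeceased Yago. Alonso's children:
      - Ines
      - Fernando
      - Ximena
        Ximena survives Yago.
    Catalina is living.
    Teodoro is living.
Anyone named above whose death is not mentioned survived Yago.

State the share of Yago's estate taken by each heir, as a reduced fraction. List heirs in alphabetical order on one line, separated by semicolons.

Beatriz 1/50; Catalina 2/25; Fernando 2/75; Ines 2/75; Joaquin 3/5; Octavio 1/50; Ramiro 2/25; Teodoro 2/25; Ursula 1/50; Valentina 1/50; Ximena 2/75

Joaquin, as surviving spouse, takes 3/5.
The remaining 2/5 passes to Yago's descendants per stirpes.
The 2/5 is divided into 5 equal shares of 2/25 among Diego, Ramiro, Alonso, Catalina, Teodoro.
Diego predeceased; the 2/25 allotted to Diego's branch passes to Diego's issue by representation.
The 2/25 is divided into 4 equal shares of 1/50 among Ursula, Beatriz, Valentina, Octavio.
Ursula is living and takes 1/50.
Beatriz is living and takes 1/50.
Valentina is living and takes 1/50.
Octavio is living and takes 1/50.
Ramiro is living and takes 2/25.
Alonso predeceased; the 2/25 allotted to Alonso's branch passes to Alonso's issue by representation.
The 2/25 is divided into 3 equal shares of 2/75 among Ines, Fernando, Ximena.
Ines is living and takes 2/75.
Fernando is living and takes 2/75.
Ximena is living and takes 2/75.
Catalina is living and takes 2/25.
Teodoro is living and takes 2/25.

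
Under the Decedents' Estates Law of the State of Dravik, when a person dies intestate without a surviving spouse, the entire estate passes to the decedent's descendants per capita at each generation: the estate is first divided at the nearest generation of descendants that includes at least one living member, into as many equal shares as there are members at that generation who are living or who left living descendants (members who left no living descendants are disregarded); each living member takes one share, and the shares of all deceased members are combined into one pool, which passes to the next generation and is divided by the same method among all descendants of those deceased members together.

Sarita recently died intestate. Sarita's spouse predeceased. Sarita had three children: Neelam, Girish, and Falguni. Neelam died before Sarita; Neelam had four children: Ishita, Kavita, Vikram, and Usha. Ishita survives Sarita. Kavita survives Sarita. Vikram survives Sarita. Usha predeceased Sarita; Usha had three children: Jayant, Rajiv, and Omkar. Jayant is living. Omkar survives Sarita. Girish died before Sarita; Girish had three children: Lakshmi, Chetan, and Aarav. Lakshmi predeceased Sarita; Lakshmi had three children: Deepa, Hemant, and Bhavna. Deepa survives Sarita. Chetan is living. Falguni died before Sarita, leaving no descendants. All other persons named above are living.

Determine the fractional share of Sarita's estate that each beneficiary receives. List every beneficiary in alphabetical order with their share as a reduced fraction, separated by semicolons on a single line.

There is no surviving spouse, so the entire estate passes to Sarita's descendants per capita at each generation.
No one at generation 1 (Neelam, Girish) is living; moving to the next generation.
At generation 2 (Ishita, Kavita, Vikram, Usha, Lakshmi, Chetan, Aarav) there are 7 shares of (1)/7 = 1/7 each.
Living: Ishita, Kavita, Vikram, Chetan, and Aarav — each takes 1/7.
Deceased: Usha and Lakshmi. Their combined 2/7 is pooled and carried to generation 3.
At generation 3 (Jayant, Rajiv, Omkar, Deepa, Hemant, Bhavna) there are 6 shares of (2/7)/6 = 1/21 each.
Living: Jayant, Rajiv, Omkar, Deepa, Hemant, and Bhavna — each takes 1/21.

Aarav 1/7; Bhavna 1/21; Chetan 1/7; Deepa 1/21; Hemant 1/21; Ishita 1/7; Jayant 1/21; Kavita 1/7; Omkar 1/21; Rajiv 1/21; Vikram 1/7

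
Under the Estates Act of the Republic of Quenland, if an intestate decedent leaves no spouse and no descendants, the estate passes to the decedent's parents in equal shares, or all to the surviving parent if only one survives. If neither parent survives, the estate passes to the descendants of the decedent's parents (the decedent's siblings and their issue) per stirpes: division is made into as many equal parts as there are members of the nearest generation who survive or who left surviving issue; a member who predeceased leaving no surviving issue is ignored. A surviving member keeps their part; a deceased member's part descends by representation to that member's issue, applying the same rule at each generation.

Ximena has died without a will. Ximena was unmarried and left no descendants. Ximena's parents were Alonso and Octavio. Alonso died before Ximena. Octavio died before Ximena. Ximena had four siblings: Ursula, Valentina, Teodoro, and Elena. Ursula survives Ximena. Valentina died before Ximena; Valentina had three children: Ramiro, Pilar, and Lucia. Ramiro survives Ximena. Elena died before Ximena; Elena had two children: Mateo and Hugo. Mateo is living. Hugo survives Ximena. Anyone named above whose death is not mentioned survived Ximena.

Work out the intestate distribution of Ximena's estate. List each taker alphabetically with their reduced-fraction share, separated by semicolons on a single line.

Hugo 1/8; Lucia 1/12; Mateo 1/8; Pilar 1/12; Ramiro 1/12; Teodoro 1/4; Ursula 1/4

Neither parent survives and there are no descendants, so the estate passes to Ximena's siblings and their issue per stirpes.
The estate is divided into 4 equal shares of 1/4 among Ursula, Valentina, Teodoro, Elena.
Ursula is living and takes 1/4.
Valentina predeceased; the 1/4 allotted to Valentina's branch passes to Valentina's issue by representation.
The 1/4 is divided into 3 equal shares of 1/12 among Ramiro, Pilar, Lucia.
Ramiro is living and takes 1/12.
Pilar is living and takes 1/12.
Lucia is living and takes 1/12.
Teodoro is living and takes 1/4.
Elena predeceased; the 1/4 allotted to Elena's branch passes to Elena's issue by representation.
The 1/4 is divided into 2 equal shares of 1/8 among Mateo, Hugo.
Mateo is living and takes 1/8.
Hugo is living and takes 1/8.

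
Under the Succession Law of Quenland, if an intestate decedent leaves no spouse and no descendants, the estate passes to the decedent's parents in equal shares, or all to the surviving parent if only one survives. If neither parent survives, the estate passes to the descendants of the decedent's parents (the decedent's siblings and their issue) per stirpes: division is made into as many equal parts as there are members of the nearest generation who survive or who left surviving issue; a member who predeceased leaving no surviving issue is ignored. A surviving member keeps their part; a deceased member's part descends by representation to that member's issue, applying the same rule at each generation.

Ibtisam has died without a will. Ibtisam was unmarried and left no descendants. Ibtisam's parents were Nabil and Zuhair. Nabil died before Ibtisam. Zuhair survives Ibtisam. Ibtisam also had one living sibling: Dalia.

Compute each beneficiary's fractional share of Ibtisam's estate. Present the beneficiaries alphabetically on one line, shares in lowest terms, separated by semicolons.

Only one parent, Zuhair, survives, so Zuhair takes the entire estate. The siblings take nothing because a surviving parent has priority.

Zuhair 1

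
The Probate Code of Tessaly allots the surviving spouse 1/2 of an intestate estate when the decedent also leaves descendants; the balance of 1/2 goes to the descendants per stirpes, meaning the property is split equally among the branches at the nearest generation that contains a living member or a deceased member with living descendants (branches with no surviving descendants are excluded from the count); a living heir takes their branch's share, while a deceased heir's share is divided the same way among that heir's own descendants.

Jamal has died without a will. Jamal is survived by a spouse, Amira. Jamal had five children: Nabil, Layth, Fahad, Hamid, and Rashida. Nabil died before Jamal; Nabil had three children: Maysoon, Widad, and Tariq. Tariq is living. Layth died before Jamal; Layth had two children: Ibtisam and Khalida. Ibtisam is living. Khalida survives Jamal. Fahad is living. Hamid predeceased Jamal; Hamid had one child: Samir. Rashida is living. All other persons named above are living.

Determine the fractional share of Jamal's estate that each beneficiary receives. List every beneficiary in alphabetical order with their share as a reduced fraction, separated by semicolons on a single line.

Amira 1/2; Fahad 1/10; Ibtisam 1/20; Khalida 1/20; Maysoon 1/30; Rashida 1/10; Samir 1/10; Tariq 1/30; Widad 1/30

Amira, as surviving spouse, takes 1/2.
The remaining 1/2 passes to Jamal's descendants per stirpes.
The 1/2 is divided into 5 equal shares of 1/10 among Nabil, Layth, Fahad, Hamid, Rashida.
Nabil predeceased; the 1/10 allotted to Nabil's branch passes to Nabil's issue by representation.
The 1/10 is divided into 3 equal shares of 1/30 among Maysoon, Widad, Tariq.
Maysoon is living and takes 1/30.
Widad is living and takes 1/30.
Tariq is living and takes 1/30.
Layth predeceased; the 1/10 allotted to Layth's branch passes to Layth's issue by representation.
The 1/10 is divided into 2 equal shares of 1/20 among Ibtisam, Khalida.
Ibtisam is living and takes 1/20.
Khalida is living and takes 1/20.
Fahad is living and takes 1/10.
Hamid predeceased; the 1/10 allotted to Hamid's branch passes to Hamid's issue by representation.
Samir is the sole taker at this level and receives the full 1/10.
Rashida is living and takes 1/10.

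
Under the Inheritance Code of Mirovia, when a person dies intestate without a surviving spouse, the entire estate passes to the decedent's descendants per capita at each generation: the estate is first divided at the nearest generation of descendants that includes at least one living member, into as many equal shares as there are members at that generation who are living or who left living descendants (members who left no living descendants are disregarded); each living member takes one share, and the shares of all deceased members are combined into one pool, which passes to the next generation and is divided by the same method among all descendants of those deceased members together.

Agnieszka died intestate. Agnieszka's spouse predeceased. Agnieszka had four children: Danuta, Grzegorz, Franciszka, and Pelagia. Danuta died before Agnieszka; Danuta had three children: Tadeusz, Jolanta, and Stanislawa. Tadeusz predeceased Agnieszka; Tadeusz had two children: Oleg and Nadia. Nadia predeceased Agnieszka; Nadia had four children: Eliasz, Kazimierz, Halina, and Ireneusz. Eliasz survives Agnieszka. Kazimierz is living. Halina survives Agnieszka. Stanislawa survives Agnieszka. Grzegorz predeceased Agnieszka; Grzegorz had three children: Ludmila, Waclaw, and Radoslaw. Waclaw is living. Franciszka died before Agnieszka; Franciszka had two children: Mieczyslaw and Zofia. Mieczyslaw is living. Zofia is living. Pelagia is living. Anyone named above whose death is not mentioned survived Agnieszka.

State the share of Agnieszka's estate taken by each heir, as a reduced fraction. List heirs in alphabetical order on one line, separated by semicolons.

Eliasz 3/256; Halina 3/256; Ireneusz 3/256; Jolanta 3/32; Kazimierz 3/256; Ludmila 3/32; Mieczyslaw 3/32; Oleg 3/64; Pelagia 1/4; Radoslaw 3/32; Stanislawa 3/32; Waclaw 3/32; Zofia 3/32

There is no surviving spouse, so the entire estate passes to Agnieszka's descendants per capita at each generation.
At generation 1 (Danuta, Grzegorz, Franciszka, Pelagia) there are 4 shares of (1)/4 = 1/4 each.
Living: Pelagia — each takes 1/4.
Deceased: Danuta, Grzegorz, and Franciszka. Their combined 3/4 is pooled and carried to generation 2.
At generation 2 (Tadeusz, Jolanta, Stanislawa, Ludmila, Waclaw, Radoslaw, Mieczyslaw, Zofia) there are 8 shares of (3/4)/8 = 3/32 each.
Living: Jolanta, Stanislawa, Ludmila, Waclaw, Radoslaw, Mieczyslaw, and Zofia — each takes 3/32.
Deceased: Tadeusz. That 3/32 share is carried to generation 3.
At generation 3 (Oleg, Nadia) there are 2 shares of (3/32)/2 = 3/64 each.
Living: Oleg — each takes 3/64.
Deceased: Nadia. That 3/64 share is carried to generation 4.
At generation 4 (Eliasz, Kazimierz, Halina, Ireneusz) there are 4 shares of (3/64)/4 = 3/256 each.
Living: Eliasz, Kazimierz, Halina, and Ireneusz — each takes 3/256.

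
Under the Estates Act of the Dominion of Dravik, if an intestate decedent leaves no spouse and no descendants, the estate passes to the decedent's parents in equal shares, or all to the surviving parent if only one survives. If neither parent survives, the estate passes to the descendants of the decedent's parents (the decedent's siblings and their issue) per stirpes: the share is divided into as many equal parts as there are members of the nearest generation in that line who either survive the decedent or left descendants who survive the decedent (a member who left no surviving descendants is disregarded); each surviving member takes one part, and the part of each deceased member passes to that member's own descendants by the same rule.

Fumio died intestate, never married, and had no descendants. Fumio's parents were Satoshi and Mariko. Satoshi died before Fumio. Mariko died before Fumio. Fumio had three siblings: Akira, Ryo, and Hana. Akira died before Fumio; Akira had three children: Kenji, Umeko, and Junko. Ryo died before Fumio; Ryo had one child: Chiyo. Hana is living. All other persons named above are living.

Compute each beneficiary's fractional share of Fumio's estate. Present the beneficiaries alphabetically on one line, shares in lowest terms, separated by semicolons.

Chiyo 1/3; Hana 1/3; Junko 1/9; Kenji 1/9; Umeko 1/9

Neither parent survives and there are no descendants, so the estate passes to Fumio's siblings and their issue per stirpes.
The estate is divided into 3 equal shares of 1/3 among Akira, Ryo, Hana.
Akira predeceased; the 1/3 allotted to Akira's branch passes to Akira's issue by representation.
The 1/3 is divided into 3 equal shares of 1/9 among Kenji, Umeko, Junko.
Kenji is living and takes 1/9.
Umeko is living and takes 1/9.
Junko is living and takes 1/9.
Ryo predeceased; the 1/3 allotted to Ryo's branch passes to Ryo's issue by representation.
Chiyo is the sole taker at this level and receives the full 1/3.
Hana is living and takes 1/3.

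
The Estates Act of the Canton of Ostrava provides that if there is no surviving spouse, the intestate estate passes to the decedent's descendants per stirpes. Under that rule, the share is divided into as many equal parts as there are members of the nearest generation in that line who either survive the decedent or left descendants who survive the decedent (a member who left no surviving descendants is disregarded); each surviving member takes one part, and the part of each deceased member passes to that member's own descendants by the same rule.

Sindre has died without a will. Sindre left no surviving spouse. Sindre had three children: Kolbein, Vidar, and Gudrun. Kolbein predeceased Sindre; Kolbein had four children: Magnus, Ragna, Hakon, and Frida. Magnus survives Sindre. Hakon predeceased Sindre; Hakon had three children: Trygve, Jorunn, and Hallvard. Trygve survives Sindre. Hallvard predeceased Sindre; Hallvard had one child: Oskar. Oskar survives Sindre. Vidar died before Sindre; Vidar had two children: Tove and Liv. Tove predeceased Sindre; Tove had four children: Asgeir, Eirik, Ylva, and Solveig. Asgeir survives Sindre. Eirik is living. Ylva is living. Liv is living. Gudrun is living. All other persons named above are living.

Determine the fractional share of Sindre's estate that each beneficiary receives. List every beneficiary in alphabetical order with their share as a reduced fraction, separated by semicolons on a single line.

Asgeir 1/24; Eirik 1/24; Frida 1/12; Gudrun 1/3; Jorunn 1/36; Liv 1/6; Magnus 1/12; Oskar 1/36; Ragna 1/12; Solveig 1/24; Trygve 1/36; Ylva 1/24

There is no surviving spouse, so the entire estate passes to Sindre's descendants per stirpes.
The estate is divided into 3 equal shares of 1/3 among Kolbein, Vidar, Gudrun.
Kolbein predeceased; the 1/3 allotted to Kolbein's branch passes to Kolbein's issue by representation.
The 1/3 is divided into 4 equal shares of 1/12 among Magnus, Ragna, Hakon, Frida.
Magnus is living and takes 1/12.
Ragna is living and takes 1/12.
Hakon predeceased; the 1/12 allotted to Hakon's branch passes to Hakon's issue by representation.
The 1/12 is divided into 3 equal shares of 1/36 among Trygve, Jorunn, Hallvard.
Trygve is living and takes 1/36.
Jorunn is living and takes 1/36.
Hallvard predeceased; the 1/36 allotted to Hallvard's branch passes to Hallvard's issue by representation.
Oskar is the sole taker at this level and receives the full 1/36.
Frida is living and takes 1/12.
Vidar predeceased; the 1/3 allotted to Vidar's branch passes to Vidar's issue by representation.
The 1/3 is divided into 2 equal shares of 1/6 among Tove, Liv.
Tove predeceased; the 1/6 allotted to Tove's branch passes to Tove's issue by representation.
The 1/6 is divided into 4 equal shares of 1/24 among Asgeir, Eirik, Ylva, Solveig.
Asgeir is living and takes 1/24.
Eirik is living and takes 1/24.
Ylva is living and takes 1/24.
Solveig is living and takes 1/24.
Liv is living and takes 1/6.
Gudrun is living and takes 1/3.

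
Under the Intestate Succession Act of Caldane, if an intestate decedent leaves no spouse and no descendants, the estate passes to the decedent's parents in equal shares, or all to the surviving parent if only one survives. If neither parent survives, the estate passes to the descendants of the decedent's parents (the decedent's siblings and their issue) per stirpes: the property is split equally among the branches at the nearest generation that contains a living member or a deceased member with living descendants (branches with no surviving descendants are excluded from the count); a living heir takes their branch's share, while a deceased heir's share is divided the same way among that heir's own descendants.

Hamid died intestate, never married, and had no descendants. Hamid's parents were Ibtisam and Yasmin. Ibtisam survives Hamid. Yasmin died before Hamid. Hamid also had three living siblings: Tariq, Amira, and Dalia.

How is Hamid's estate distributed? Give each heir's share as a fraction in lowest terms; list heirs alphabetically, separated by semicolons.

Only one parent, Ibtisam, survives, so Ibtisam takes the entire estate. The siblings take nothing because a surviving parent has priority.

Ibtisam 1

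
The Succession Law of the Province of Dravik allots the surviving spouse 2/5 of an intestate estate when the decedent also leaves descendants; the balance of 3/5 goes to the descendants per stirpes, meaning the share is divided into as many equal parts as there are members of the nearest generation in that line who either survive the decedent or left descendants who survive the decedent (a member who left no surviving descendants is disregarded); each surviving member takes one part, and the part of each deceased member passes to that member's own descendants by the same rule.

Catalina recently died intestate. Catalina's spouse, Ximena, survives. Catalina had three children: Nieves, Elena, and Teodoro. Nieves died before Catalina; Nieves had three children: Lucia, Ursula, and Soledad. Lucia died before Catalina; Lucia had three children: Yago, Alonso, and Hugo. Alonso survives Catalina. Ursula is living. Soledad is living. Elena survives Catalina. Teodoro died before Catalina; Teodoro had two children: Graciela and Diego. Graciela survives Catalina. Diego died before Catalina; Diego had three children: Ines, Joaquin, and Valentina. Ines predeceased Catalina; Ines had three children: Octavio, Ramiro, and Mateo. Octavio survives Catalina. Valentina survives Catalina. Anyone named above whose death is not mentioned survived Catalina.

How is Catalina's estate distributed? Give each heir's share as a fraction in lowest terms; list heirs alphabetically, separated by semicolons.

Ximena, as surviving spouse, takes 2/5.
The remaining 3/5 passes to Catalina's descendants per stirpes.
The 3/5 is divided into 3 equal shares of 1/5 among Nieves, Elena, Teodoro.
Nieves predeceased; the 1/5 allotted to Nieves's branch passes to Nieves's issue by representation.
The 1/5 is divided into 3 equal shares of 1/15 among Lucia, Ursula, Soledad.
Lucia predeceased; the 1/15 allotted to Lucia's branch passes to Lucia's issue by representation.
The 1/15 is divided into 3 equal shares of 1/45 among Yago, Alonso, Hugo.
Yago is living and takes 1/45.
Alonso is living and takes 1/45.
Hugo is living and takes 1/45.
Ursula is living and takes 1/15.
Soledad is living and takes 1/15.
Elena is living and takes 1/5.
Teodoro predeceased; the 1/5 allotted to Teodoro's branch passes to Teodoro's issue by representation.
The 1/5 is divided into 2 equal shares of 1/10 among Graciela, Diego.
Graciela is living and takes 1/10.
Diego predeceased; the 1/10 allotted to Diego's branch passes to Diego's issue by representation.
The 1/10 is divided into 3 equal shares of 1/30 among Ines, Joaquin, Valentina.
Ines predeceased; the 1/30 allotted to Ines's branch passes to Ines's issue by representation.
The 1/30 is divided into 3 equal shares of 1/90 among Octavio, Ramiro, Mateo.
Octavio is living and takes 1/90.
Ramiro is living and takes 1/90.
Mateo is living and takes 1/90.
Joaquin is living and takes 1/30.
Valentina is living and takes 1/30.

Alonso 1/45; Elena 1/5; Graciela 1/10; Hugo 1/45; Joaquin 1/30; Mateo 1/90; Octavio 1/90; Ramiro 1/90; Soledad 1/15; Ursula 1/15; Valentina 1/30; Ximena 2/5; Yago 1/45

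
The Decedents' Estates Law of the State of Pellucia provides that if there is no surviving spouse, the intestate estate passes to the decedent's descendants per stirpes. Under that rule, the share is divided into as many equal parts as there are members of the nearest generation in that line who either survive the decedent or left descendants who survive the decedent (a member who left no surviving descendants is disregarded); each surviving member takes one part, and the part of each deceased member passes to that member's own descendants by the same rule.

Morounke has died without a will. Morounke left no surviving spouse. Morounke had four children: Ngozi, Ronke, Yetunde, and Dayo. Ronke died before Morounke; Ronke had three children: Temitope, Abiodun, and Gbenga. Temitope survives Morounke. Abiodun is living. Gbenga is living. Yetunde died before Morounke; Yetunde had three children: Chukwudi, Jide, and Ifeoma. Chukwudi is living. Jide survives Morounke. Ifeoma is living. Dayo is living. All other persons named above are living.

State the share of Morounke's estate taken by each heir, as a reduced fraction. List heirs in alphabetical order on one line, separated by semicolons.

Abiodun 1/12; Chukwudi 1/12; Dayo 1/4; Gbenga 1/12; Ifeoma 1/12; Jide 1/12; Ngozi 1/4; Temitope 1/12

There is no surviving spouse, so the entire estate passes to Morounke's descendants per stirpes.
The estate is divided into 4 equal shares of 1/4 among Ngozi, Ronke, Yetunde, Dayo.
Ngozi is living and takes 1/4.
Ronke predeceased; the 1/4 allotted to Ronke's branch passes to Ronke's issue by representation.
The 1/4 is divided into 3 equal shares of 1/12 among Temitope, Abiodun, Gbenga.
Temitope is living and takes 1/12.
Abiodun is living and takes 1/12.
Gbenga is living and takes 1/12.
Yetunde predeceased; the 1/4 allotted to Yetunde's branch passes to Yetunde's issue by representation.
The 1/4 is divided into 3 equal shares of 1/12 among Chukwudi, Jide, Ifeoma.
Chukwudi is living and takes 1/12.
Jide is living and takes 1/12.
Ifeoma is living and takes 1/12.
Dayo is living and takes 1/4.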